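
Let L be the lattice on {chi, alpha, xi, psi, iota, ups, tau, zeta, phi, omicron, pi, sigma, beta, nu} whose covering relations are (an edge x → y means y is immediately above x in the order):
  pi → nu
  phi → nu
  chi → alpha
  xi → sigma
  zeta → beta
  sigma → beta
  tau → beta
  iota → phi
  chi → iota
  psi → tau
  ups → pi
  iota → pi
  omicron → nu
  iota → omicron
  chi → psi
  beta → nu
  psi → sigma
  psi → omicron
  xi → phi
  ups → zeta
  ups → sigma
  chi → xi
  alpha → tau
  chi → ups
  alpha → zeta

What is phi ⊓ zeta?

Common lower bounds of {phi, zeta}: chi.
The greatest among these is chi.

chi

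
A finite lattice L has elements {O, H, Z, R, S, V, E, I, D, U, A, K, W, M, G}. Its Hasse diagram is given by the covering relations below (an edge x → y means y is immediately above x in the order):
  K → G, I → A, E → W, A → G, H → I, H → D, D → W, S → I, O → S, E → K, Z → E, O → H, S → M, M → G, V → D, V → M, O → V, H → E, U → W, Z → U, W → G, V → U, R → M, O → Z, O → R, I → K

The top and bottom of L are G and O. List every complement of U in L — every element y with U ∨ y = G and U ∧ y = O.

A, I, R, S

Need y with U ∨ y = G and U ∧ y = O.
Checking each element gives: A, I, R, S.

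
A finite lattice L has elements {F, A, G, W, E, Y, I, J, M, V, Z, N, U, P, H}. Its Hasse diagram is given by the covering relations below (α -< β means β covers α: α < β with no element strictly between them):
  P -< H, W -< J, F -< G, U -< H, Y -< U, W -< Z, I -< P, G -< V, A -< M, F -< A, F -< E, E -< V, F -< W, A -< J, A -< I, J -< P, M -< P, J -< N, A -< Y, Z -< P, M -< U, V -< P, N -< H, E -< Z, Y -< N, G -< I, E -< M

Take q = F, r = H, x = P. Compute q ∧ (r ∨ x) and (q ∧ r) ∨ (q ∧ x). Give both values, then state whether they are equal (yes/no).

r ∨ x = H, so q ∧ (r ∨ x) = F ∧ H = F.
q ∧ r = F and q ∧ x = F, so (q ∧ r) ∨ (q ∧ x) = F ∨ F = F.
Equal: yes.

F; F; yes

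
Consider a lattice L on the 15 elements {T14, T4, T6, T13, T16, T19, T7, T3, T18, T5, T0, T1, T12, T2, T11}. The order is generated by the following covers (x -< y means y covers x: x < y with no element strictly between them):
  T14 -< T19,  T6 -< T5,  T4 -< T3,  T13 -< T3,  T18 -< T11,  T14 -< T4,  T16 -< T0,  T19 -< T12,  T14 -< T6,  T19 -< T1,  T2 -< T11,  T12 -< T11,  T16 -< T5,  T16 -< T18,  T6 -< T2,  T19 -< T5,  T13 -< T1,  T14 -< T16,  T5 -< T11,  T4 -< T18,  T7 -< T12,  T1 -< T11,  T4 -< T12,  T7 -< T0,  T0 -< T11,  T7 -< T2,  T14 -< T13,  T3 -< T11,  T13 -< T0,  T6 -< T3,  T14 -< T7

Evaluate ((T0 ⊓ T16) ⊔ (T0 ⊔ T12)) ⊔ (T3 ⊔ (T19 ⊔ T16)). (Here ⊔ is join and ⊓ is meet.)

T11

T0 ∧ T16 = T16
T0 ∨ T12 = T11
T16 ∨ T11 = T11
T19 ∨ T16 = T5
T3 ∨ T5 = T11
T11 ∨ T11 = T11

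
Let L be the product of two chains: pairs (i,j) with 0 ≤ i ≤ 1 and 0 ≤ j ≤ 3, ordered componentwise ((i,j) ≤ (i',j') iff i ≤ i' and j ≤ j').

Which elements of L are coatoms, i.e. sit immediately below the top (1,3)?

The coatoms are exactly the elements covered by (1,3): (0,3), (1,2).

(0,3), (1,2)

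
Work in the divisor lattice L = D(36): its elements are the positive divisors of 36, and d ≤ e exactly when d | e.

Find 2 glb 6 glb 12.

2

Common lower bounds of {2, 6, 12}: 1, 2.
The greatest among these is 2.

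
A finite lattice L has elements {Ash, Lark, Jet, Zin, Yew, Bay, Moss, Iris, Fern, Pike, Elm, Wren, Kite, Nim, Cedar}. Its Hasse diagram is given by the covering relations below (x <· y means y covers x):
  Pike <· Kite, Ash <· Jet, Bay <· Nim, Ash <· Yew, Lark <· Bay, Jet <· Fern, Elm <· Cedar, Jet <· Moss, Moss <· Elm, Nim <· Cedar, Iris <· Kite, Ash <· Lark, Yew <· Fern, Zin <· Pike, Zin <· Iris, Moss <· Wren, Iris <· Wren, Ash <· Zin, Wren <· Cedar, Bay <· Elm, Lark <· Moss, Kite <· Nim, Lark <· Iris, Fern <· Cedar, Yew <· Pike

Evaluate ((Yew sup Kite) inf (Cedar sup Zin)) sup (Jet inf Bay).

Kite

Yew ∨ Kite = Kite
Cedar ∨ Zin = Cedar
Kite ∧ Cedar = Kite
Jet ∧ Bay = Ash
Kite ∨ Ash = Kite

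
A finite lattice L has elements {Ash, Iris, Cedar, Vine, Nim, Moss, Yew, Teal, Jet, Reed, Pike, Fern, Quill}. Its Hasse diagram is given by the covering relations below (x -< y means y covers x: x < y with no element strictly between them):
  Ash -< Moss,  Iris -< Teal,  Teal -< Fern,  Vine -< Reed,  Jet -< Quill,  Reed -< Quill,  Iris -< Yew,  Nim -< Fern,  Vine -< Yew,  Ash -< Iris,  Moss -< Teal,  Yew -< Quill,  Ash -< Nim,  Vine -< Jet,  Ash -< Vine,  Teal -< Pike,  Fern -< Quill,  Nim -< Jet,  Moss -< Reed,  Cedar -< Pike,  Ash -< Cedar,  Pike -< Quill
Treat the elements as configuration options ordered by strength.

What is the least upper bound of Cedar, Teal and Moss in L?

Common upper bounds of {Cedar, Teal, Moss}: Pike, Quill.
The least among these is Pike.

Pike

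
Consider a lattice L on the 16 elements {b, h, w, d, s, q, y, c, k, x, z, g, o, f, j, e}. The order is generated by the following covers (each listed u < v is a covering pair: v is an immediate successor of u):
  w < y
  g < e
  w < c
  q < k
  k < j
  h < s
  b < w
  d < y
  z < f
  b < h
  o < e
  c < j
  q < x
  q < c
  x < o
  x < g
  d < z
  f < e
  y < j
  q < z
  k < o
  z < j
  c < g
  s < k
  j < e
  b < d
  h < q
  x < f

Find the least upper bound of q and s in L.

k

Common upper bounds of {q, s}: e, j, k, o.
The least among these is k.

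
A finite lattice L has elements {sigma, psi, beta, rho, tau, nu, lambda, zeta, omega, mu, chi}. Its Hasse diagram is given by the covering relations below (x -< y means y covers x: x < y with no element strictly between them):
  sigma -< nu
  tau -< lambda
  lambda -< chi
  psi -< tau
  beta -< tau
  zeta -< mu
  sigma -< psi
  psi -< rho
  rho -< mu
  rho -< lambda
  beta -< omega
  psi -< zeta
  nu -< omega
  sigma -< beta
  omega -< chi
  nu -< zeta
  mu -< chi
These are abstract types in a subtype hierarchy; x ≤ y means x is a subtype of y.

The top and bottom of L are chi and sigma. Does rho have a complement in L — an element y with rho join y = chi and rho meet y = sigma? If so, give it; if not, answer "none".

omega

Need y with rho ∨ y = chi and rho ∧ y = sigma.
Checking each element gives: omega.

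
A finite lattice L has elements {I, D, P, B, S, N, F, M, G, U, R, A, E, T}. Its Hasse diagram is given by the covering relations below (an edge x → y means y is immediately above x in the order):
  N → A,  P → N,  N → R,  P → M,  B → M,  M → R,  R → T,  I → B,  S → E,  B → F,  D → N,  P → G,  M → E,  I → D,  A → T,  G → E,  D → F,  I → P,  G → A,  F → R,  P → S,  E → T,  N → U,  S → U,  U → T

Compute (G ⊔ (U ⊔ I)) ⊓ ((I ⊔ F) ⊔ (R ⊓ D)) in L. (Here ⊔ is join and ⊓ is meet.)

F

U ∨ I = U
G ∨ U = T
I ∨ F = F
R ∧ D = D
F ∨ D = F
T ∧ F = F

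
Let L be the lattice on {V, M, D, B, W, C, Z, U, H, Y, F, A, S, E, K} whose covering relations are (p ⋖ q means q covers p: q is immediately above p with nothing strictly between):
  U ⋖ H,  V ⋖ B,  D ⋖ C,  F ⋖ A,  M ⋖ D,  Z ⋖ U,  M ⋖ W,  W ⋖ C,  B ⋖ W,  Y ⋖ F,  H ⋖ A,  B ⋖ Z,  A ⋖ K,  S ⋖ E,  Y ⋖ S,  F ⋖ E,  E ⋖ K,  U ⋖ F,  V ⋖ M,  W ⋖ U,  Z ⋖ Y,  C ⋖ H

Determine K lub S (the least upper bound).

K

Common upper bounds of {K, S}: K.
The least among these is K.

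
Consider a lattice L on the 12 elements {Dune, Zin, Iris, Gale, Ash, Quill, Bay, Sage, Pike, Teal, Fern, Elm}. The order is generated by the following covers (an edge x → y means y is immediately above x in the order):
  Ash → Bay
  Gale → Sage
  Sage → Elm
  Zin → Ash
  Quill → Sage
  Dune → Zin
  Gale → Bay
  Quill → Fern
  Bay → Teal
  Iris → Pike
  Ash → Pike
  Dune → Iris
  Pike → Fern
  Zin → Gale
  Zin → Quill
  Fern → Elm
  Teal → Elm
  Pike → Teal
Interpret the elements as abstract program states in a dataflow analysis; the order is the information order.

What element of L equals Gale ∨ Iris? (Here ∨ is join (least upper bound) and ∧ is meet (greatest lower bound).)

Gale ∨ Iris = Teal

Teal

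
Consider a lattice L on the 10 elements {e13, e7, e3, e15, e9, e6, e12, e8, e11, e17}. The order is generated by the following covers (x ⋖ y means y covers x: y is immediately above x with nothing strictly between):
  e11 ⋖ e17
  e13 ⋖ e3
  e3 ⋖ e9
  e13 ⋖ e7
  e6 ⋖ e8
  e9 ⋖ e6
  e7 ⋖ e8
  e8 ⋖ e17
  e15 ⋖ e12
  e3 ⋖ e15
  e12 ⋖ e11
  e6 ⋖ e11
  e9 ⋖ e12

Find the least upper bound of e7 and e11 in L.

e17

Common upper bounds of {e7, e11}: e17.
The least among these is e17.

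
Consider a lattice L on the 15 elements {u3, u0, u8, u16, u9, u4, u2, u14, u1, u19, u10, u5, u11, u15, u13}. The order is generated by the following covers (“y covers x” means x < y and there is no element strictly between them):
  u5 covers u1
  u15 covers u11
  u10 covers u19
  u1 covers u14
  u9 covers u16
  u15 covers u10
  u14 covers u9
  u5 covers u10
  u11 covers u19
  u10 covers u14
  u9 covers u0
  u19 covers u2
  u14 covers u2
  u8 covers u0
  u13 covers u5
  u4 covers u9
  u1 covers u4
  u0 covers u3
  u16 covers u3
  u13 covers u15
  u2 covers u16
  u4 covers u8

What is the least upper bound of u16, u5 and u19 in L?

u5

Common upper bounds of {u16, u5, u19}: u13, u5.
The least among these is u5.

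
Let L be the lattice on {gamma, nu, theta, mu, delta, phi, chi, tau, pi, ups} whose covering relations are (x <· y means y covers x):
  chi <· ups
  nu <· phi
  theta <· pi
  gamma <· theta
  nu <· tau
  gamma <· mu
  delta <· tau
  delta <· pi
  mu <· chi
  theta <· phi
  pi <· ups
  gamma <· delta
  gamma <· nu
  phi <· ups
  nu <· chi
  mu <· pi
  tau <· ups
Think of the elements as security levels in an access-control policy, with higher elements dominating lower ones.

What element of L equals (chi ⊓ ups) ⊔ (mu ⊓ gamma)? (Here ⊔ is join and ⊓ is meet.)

chi ∧ ups = chi
mu ∧ gamma = gamma
chi ∨ gamma = chi

chi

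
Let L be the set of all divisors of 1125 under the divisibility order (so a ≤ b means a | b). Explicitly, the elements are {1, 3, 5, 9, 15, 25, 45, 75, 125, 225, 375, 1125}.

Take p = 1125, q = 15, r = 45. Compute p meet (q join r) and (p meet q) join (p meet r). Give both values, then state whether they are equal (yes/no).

45; 45; yes

q join r = 45, so p meet (q join r) = 1125 meet 45 = 45.
p meet q = 15 and p meet r = 45, so (p meet q) join (p meet r) = 15 join 45 = 45.
Equal: yes.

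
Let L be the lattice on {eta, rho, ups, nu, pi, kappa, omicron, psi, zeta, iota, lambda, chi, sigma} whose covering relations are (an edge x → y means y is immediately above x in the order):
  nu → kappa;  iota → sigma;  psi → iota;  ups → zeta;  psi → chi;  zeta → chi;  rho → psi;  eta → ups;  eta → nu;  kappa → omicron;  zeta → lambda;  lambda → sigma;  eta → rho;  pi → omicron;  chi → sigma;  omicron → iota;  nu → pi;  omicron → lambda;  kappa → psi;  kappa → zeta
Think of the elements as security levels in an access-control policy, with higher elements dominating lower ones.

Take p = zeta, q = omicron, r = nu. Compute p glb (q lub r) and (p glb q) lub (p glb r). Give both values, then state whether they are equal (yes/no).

q lub r = omicron, so p glb (q lub r) = zeta glb omicron = kappa.
p glb q = kappa and p glb r = nu, so (p glb q) lub (p glb r) = kappa lub nu = kappa.
Equal: yes.

kappa; kappa; yes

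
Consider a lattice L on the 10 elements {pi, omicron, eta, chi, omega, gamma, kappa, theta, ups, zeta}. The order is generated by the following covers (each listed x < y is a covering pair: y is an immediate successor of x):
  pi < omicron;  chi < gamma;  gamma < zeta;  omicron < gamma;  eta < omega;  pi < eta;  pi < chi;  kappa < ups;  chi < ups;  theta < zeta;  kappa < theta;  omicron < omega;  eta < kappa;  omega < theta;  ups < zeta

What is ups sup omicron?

zeta

Common upper bounds of {ups, omicron}: zeta.
The least among these is zeta.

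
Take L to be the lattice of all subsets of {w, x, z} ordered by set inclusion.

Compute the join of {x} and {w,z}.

Under ⊆, join is union: {x} ∪ {w,z} = {w,x,z}.

{w,x,z}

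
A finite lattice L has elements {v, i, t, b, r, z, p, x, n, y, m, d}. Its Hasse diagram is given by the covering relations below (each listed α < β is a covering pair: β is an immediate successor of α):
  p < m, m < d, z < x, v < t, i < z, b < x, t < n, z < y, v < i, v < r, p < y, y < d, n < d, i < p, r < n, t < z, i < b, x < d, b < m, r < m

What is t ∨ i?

z

Common upper bounds of {t, i}: d, x, y, z.
The least among these is z.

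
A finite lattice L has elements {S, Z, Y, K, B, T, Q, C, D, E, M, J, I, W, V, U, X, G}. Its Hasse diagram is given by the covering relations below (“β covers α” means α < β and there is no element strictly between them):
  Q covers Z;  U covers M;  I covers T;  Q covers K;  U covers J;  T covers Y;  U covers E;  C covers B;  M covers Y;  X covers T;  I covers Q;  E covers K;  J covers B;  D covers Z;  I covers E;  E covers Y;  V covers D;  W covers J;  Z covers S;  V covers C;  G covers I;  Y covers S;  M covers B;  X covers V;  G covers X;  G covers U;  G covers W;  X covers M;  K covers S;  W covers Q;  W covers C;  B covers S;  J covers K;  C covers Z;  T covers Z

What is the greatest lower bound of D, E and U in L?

Common lower bounds of {D, E, U}: S.
The greatest among these is S.

S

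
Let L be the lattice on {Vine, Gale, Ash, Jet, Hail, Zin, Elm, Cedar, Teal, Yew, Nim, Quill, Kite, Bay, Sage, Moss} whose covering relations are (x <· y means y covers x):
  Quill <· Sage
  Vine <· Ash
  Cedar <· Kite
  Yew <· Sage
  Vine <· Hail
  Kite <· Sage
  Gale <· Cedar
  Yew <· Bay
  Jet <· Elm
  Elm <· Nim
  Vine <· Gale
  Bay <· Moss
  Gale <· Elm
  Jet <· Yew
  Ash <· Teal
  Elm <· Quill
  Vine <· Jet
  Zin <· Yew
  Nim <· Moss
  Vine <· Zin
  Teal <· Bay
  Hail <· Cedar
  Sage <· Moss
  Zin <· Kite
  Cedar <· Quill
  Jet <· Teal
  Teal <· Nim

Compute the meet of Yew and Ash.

Common lower bounds of {Yew, Ash}: Vine.
The greatest among these is Vine.

Vine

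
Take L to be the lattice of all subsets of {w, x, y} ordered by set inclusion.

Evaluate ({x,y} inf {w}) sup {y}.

{x,y} ∧ {w} = {}
{} ∨ {y} = {y}

{y}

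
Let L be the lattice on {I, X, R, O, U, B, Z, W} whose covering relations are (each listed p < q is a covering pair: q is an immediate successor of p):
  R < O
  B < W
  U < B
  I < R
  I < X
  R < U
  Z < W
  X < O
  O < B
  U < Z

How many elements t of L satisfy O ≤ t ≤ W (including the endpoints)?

The interval [O, W] = {B, O, W}, which has 3 elements.

3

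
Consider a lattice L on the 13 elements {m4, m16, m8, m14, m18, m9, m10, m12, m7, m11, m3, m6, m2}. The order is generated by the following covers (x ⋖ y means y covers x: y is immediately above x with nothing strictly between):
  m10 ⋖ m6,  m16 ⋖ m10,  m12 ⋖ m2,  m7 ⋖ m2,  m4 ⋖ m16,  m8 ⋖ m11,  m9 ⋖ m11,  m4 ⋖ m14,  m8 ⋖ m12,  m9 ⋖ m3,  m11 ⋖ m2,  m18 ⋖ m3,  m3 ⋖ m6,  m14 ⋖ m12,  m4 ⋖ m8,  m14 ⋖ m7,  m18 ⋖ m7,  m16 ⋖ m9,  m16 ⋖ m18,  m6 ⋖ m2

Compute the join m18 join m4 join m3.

m3

Common upper bounds of {m18, m4, m3}: m2, m3, m6.
The least among these is m3.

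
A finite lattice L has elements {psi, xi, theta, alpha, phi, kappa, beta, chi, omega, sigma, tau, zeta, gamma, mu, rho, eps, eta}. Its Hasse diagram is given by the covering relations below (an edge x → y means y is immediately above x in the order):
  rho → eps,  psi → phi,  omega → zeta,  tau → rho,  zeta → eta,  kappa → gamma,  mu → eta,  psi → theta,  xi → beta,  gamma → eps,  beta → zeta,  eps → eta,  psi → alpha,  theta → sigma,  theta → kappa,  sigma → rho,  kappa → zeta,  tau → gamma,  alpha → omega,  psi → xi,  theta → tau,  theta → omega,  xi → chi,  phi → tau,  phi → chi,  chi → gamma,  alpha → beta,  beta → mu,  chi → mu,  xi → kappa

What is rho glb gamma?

Common lower bounds of {rho, gamma}: phi, psi, tau, theta.
The greatest among these is tau.

tau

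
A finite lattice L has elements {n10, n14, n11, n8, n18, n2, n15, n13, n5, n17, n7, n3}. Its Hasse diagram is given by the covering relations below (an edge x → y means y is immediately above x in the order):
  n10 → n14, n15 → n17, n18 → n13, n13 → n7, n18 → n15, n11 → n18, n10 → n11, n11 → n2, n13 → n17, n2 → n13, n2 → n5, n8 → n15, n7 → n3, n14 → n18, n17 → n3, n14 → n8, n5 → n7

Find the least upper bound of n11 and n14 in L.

n18

Common upper bounds of {n11, n14}: n13, n15, n17, n18, n3, n7.
The least among these is n18.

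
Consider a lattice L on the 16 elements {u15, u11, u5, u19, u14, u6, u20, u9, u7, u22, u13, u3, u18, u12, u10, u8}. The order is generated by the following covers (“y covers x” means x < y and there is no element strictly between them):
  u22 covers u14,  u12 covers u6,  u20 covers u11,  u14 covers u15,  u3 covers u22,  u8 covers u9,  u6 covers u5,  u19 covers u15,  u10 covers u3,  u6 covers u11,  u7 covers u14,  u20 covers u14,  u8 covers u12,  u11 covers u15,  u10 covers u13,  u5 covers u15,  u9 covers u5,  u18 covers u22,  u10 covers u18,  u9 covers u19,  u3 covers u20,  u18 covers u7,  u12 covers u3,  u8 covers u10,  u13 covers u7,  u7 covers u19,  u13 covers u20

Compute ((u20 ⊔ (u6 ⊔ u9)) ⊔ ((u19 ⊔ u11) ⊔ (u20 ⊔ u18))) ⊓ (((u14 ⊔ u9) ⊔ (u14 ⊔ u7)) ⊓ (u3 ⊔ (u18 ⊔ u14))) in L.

u10

u6 ∨ u9 = u8
u20 ∨ u8 = u8
u19 ∨ u11 = u13
u20 ∨ u18 = u10
u13 ∨ u10 = u10
u8 ∨ u10 = u8
u14 ∨ u9 = u8
u14 ∨ u7 = u7
u8 ∨ u7 = u8
u18 ∨ u14 = u18
u3 ∨ u18 = u10
u8 ∧ u10 = u10
u8 ∧ u10 = u10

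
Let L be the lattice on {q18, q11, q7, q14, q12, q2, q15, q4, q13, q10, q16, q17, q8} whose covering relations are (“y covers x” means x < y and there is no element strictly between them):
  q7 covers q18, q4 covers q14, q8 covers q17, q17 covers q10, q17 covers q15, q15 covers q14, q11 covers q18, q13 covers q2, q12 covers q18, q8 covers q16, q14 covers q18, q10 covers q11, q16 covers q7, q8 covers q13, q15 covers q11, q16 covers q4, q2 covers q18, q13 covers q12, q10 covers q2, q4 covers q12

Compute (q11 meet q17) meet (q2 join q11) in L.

q11

q11 ∧ q17 = q11
q2 ∨ q11 = q10
q11 ∧ q10 = q11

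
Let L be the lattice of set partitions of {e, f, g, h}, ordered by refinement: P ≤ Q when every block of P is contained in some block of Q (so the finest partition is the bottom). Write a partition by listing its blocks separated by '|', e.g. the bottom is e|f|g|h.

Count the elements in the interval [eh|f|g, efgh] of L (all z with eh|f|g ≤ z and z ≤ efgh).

The interval [eh|f|g, efgh] = {efgh, efh|g, egh|f, eh|fg, eh|f|g}, which has 5 elements.

5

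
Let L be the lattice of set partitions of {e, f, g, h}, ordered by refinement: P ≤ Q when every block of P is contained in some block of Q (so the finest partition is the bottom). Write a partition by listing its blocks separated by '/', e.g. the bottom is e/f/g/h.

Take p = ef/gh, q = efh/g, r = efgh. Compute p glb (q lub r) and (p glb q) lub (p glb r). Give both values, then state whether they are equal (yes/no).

ef/gh; ef/gh; yes

q lub r = efgh, so p glb (q lub r) = ef/gh glb efgh = ef/gh.
p glb q = ef/g/h and p glb r = ef/gh, so (p glb q) lub (p glb r) = ef/g/h lub ef/gh = ef/gh.
Equal: yes.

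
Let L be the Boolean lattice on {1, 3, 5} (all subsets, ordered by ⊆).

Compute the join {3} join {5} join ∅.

{3,5}

Under ⊆, join is union: {3} ∪ {5} ∪ ∅ = {3,5}.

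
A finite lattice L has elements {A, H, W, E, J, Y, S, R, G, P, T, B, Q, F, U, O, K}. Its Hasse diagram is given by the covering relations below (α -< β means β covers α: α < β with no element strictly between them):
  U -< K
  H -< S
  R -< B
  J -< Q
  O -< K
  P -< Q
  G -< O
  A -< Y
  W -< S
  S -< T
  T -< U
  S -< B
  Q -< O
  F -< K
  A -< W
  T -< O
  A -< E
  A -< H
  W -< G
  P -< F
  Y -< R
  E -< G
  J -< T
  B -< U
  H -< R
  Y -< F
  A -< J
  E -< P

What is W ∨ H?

Common upper bounds of {W, H}: B, K, O, S, T, U.
The least among these is S.

S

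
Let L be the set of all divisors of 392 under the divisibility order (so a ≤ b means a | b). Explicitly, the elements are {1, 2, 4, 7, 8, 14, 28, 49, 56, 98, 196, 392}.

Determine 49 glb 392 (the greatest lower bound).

In the divisibility order, the meet is the greatest common divisor: gcd(49, 392) = 49.

49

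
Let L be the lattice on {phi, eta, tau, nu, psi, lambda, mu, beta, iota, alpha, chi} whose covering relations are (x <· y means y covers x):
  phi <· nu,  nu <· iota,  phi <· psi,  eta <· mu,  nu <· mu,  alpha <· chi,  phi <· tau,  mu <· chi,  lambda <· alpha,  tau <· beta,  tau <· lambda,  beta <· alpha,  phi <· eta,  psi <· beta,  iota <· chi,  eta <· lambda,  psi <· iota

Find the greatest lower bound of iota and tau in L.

phi

Common lower bounds of {iota, tau}: phi.
The greatest among these is phi.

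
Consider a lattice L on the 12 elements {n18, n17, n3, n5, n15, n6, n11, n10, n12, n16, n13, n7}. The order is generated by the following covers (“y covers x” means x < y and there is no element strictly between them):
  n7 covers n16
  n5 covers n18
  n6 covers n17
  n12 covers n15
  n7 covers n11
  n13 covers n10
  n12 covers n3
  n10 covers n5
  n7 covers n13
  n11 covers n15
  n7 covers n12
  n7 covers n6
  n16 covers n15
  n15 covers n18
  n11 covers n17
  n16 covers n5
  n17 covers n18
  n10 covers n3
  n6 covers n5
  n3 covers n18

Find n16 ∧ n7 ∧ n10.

n5

Common lower bounds of {n16, n7, n10}: n18, n5.
The greatest among these is n5.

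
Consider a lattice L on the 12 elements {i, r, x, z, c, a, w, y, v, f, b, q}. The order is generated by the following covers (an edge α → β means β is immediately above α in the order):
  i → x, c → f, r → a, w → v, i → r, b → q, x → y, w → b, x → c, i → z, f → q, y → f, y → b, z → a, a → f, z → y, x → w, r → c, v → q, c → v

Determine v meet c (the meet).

c

Common lower bounds of {v, c}: c, i, r, x.
The greatest among these is c.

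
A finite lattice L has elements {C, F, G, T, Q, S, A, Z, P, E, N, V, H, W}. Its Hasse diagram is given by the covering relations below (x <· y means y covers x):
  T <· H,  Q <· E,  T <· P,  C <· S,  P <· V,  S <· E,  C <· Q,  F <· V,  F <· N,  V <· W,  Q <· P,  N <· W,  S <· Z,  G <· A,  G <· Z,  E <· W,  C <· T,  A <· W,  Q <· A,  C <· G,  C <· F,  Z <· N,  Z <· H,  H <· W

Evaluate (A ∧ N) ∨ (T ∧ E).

A ∧ N = G
T ∧ E = C
G ∨ C = G

G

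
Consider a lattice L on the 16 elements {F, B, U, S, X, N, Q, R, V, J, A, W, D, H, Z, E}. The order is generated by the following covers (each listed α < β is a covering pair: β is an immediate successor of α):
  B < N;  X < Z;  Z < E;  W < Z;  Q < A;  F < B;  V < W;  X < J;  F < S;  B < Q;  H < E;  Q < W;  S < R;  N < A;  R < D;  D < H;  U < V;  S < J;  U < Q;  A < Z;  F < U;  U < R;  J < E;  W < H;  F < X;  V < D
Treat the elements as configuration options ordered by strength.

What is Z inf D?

Common lower bounds of {Z, D}: F, U, V.
The greatest among these is V.

V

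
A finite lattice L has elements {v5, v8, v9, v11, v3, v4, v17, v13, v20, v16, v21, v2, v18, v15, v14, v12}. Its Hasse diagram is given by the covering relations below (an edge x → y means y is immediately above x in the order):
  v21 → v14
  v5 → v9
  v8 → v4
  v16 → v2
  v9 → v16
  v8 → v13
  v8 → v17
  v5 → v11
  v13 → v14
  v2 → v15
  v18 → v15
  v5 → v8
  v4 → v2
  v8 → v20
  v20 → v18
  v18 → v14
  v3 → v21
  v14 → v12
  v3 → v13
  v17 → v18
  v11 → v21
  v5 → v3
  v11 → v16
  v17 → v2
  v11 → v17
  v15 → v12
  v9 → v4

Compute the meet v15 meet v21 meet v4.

Common lower bounds of {v15, v21, v4}: v5.
The greatest among these is v5.

v5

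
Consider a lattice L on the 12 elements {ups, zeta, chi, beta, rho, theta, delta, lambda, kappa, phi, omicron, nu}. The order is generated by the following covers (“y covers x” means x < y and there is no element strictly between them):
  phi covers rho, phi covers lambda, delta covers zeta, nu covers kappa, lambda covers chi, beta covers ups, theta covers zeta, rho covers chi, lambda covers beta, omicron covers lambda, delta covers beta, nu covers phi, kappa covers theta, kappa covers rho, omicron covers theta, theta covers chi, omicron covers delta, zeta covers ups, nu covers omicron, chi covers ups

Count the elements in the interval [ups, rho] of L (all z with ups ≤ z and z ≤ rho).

3

The interval [ups, rho] = {chi, rho, ups}, which has 3 elements.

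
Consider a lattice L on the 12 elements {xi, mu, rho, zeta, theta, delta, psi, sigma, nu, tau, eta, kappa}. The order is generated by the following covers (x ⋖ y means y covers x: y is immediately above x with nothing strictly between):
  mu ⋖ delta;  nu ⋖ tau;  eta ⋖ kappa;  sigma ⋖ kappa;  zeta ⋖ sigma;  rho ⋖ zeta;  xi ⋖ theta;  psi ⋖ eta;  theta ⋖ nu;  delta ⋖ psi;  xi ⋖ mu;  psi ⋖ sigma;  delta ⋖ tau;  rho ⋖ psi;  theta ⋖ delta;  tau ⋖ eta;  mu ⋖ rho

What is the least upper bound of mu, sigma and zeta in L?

Common upper bounds of {mu, sigma, zeta}: kappa, sigma.
The least among these is sigma.

sigma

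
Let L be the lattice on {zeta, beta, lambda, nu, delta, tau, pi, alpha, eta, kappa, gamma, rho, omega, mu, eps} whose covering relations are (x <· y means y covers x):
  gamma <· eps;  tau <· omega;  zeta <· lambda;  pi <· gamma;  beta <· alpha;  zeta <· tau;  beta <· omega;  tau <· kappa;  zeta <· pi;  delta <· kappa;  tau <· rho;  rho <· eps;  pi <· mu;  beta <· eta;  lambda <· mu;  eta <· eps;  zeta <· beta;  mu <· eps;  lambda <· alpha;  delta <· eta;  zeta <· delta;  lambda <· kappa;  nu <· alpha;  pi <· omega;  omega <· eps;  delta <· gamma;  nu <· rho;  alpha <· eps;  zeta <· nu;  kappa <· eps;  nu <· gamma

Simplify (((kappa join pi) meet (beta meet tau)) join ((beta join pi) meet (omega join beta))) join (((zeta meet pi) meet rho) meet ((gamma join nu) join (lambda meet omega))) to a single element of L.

kappa ∨ pi = eps
beta ∧ tau = zeta
eps ∧ zeta = zeta
beta ∨ pi = omega
omega ∨ beta = omega
omega ∧ omega = omega
zeta ∨ omega = omega
zeta ∧ pi = zeta
zeta ∧ rho = zeta
gamma ∨ nu = gamma
lambda ∧ omega = zeta
gamma ∨ zeta = gamma
zeta ∧ gamma = zeta
omega ∨ zeta = omega

omega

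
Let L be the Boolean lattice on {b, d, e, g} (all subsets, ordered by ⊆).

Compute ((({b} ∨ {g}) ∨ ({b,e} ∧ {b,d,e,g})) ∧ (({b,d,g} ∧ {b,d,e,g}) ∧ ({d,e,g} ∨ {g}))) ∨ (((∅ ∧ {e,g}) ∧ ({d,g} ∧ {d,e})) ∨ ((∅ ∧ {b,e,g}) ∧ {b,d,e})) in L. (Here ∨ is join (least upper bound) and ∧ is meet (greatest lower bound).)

{g}

{b} ∨ {g} = {b,g}
{b,e} ∧ {b,d,e,g} = {b,e}
{b,g} ∨ {b,e} = {b,e,g}
{b,d,g} ∧ {b,d,e,g} = {b,d,g}
{d,e,g} ∨ {g} = {d,e,g}
{b,d,g} ∧ {d,e,g} = {d,g}
{b,e,g} ∧ {d,g} = {g}
∅ ∧ {e,g} = ∅
{d,g} ∧ {d,e} = {d}
∅ ∧ {d} = ∅
∅ ∧ {b,e,g} = ∅
∅ ∧ {b,d,e} = ∅
∅ ∨ ∅ = ∅
{g} ∨ ∅ = {g}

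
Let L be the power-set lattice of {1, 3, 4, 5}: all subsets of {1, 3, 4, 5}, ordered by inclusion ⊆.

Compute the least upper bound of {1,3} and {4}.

Under ⊆, join is union: {1,3} ∪ {4} = {1,3,4}.

{1,3,4}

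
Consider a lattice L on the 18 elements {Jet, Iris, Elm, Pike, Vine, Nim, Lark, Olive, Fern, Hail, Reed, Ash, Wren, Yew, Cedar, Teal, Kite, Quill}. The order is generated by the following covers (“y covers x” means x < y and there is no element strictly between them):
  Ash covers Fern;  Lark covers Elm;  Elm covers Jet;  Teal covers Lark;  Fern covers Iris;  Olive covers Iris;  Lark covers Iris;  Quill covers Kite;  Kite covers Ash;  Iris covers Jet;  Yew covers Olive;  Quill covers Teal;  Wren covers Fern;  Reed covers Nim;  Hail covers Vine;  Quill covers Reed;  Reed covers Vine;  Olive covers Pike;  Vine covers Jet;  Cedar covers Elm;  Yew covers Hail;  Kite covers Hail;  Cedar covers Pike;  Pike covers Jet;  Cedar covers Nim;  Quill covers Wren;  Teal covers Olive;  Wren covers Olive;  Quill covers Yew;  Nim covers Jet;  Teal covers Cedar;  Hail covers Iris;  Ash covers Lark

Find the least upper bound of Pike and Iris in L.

Common upper bounds of {Pike, Iris}: Olive, Quill, Teal, Wren, Yew.
The least among these is Olive.

Olive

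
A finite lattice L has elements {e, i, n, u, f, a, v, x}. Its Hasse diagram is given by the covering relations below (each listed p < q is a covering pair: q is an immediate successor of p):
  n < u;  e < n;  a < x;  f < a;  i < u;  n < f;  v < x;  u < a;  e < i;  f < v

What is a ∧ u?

u

Common lower bounds of {a, u}: e, i, n, u.
The greatest among these is u.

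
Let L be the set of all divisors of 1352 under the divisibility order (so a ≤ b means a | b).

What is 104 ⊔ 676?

1352

In the divisibility order, the join is the least common multiple: lcm(104, 676) = 1352.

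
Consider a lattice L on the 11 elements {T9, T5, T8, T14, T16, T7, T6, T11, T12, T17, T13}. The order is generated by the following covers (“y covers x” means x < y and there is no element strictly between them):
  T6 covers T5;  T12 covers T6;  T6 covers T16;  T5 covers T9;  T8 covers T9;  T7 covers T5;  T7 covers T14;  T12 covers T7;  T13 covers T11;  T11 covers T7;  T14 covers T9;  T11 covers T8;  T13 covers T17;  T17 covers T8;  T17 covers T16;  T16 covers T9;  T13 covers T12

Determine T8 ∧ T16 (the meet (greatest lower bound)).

Common lower bounds of {T8, T16}: T9.
The greatest among these is T9.

T9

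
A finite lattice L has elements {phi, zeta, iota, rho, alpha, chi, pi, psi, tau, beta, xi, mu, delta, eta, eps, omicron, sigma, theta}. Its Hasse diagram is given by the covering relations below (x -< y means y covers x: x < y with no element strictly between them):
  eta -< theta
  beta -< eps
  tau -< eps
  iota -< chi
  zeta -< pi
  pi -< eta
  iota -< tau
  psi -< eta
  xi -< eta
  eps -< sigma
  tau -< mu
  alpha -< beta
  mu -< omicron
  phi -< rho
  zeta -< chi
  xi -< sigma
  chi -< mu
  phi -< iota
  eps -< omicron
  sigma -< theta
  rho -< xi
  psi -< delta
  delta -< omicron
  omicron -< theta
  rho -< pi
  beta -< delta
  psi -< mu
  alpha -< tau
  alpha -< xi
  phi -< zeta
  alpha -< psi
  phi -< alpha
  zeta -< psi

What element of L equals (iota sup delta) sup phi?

omicron

iota ∨ delta = omicron
omicron ∨ phi = omicron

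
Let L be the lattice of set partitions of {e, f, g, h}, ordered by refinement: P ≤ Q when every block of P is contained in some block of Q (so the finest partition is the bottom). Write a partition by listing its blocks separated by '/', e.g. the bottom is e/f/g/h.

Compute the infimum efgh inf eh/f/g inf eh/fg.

eh/f/g

The meet (common refinement) of efgh, eh/f/g, eh/fg intersects blocks pairwise, giving eh/f/g.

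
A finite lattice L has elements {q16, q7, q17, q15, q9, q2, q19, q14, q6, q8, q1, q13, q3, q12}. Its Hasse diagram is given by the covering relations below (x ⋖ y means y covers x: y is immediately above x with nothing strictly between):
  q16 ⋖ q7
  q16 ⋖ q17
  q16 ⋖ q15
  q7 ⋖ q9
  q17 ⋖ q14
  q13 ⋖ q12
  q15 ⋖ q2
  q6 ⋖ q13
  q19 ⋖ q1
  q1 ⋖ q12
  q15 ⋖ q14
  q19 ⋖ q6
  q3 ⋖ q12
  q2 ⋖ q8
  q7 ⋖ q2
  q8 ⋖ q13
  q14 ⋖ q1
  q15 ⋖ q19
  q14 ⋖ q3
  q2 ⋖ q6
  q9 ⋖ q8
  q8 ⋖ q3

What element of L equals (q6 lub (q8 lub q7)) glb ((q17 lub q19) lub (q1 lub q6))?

q13

q8 ∨ q7 = q8
q6 ∨ q8 = q13
q17 ∨ q19 = q1
q1 ∨ q6 = q12
q1 ∨ q12 = q12
q13 ∧ q12 = q13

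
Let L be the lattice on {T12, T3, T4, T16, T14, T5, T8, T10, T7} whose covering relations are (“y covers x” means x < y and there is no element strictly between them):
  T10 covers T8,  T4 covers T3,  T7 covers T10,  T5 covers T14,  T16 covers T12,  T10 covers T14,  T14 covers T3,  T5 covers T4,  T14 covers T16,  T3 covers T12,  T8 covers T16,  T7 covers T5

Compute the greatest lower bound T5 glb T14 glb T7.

Common lower bounds of {T5, T14, T7}: T12, T14, T16, T3.
The greatest among these is T14.

T14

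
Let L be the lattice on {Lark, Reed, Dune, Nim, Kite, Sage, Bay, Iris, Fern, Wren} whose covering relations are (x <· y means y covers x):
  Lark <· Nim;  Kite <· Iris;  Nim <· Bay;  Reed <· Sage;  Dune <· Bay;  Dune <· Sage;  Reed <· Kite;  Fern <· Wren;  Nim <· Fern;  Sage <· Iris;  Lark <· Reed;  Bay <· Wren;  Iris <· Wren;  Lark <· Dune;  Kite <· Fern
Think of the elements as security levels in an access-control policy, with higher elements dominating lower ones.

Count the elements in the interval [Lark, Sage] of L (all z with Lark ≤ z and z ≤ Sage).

The interval [Lark, Sage] = {Dune, Lark, Reed, Sage}, which has 4 elements.

4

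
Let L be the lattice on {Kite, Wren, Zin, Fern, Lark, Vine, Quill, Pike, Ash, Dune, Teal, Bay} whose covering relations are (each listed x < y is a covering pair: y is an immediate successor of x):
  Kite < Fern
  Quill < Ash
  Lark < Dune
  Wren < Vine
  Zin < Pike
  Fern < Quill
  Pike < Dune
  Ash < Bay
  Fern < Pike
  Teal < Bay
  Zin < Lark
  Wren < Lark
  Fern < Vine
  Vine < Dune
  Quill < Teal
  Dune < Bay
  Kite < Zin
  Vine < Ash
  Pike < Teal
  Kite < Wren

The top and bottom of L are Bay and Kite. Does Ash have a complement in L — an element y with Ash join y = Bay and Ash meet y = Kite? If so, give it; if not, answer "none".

Need y with Ash ∨ y = Bay and Ash ∧ y = Kite.
Checking each element gives: Zin.

Zin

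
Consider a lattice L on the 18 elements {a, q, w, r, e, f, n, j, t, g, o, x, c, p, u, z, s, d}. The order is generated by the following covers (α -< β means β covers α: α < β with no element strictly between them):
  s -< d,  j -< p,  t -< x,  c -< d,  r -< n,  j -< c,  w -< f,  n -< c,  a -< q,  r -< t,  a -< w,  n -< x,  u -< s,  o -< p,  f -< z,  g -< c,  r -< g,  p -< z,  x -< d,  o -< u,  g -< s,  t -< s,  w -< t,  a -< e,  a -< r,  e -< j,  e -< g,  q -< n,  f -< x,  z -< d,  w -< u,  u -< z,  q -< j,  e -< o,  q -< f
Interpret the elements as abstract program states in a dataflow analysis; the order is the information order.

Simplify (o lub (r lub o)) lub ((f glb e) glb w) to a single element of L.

r ∨ o = s
o ∨ s = s
f ∧ e = a
a ∧ w = a
s ∨ a = s

s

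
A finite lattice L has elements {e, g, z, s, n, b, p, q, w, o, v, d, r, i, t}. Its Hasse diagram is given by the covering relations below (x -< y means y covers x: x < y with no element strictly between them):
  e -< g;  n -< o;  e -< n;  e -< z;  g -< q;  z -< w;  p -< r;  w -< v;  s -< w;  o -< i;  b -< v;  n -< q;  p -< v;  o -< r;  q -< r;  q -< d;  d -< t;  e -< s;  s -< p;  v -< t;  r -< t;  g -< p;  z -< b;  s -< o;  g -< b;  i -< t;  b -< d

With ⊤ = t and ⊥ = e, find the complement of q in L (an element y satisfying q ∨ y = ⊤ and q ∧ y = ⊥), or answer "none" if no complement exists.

Need y with q ∨ y = t and q ∧ y = e.
Checking each element gives: w.

w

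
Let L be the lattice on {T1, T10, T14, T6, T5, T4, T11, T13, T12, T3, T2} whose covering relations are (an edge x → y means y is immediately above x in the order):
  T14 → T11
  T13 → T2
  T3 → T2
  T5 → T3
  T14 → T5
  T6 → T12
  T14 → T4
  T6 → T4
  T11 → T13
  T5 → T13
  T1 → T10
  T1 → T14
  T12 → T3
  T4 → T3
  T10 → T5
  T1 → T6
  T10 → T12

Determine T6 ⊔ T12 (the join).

Common upper bounds of {T6, T12}: T12, T2, T3.
The least among these is T12.

T12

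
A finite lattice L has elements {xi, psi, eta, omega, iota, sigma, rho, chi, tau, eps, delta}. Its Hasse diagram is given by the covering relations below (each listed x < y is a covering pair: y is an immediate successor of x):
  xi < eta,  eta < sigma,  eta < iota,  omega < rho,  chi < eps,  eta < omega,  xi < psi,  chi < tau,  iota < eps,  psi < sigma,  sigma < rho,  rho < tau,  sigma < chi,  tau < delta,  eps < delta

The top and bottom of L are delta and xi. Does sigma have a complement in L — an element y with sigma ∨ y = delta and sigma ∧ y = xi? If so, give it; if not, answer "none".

none

For every candidate y, either sigma ∨ y ≠ delta or sigma ∧ y ≠ xi; no complement exists.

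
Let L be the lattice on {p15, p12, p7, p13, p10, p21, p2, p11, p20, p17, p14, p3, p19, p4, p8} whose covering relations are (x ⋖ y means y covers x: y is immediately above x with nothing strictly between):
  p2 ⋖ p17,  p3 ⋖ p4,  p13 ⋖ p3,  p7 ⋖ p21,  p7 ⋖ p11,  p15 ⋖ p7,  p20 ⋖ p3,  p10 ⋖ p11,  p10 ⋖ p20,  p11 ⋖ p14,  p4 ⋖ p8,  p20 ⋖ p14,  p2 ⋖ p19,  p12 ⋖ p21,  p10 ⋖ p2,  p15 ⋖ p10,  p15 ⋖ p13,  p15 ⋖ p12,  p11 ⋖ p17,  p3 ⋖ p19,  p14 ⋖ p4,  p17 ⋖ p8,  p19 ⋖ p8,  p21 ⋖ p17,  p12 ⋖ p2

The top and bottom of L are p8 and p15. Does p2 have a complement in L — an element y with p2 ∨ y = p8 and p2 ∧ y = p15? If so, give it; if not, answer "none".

For every candidate y, either p2 ∨ y ≠ p8 or p2 ∧ y ≠ p15; no complement exists.

none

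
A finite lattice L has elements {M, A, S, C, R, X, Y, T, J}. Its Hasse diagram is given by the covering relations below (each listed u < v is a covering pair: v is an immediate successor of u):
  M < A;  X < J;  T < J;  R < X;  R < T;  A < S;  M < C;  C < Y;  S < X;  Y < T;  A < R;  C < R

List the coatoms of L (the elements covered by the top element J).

The coatoms are exactly the elements covered by J: T, X.

T, X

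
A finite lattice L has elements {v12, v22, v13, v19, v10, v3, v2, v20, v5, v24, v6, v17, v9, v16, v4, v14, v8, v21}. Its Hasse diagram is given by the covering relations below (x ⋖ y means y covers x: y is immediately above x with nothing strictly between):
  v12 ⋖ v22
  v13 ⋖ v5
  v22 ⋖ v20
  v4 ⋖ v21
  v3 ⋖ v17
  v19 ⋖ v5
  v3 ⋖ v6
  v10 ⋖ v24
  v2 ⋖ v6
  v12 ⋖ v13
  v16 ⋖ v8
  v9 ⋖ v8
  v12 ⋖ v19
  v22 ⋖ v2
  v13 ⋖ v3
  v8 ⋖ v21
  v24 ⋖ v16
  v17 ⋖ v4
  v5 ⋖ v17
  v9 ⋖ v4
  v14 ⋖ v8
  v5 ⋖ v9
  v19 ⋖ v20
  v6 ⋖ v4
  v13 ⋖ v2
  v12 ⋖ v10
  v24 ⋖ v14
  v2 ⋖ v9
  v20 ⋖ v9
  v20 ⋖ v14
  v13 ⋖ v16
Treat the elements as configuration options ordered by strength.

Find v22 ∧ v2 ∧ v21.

Common lower bounds of {v22, v2, v21}: v12, v22.
The greatest among these is v22.

v22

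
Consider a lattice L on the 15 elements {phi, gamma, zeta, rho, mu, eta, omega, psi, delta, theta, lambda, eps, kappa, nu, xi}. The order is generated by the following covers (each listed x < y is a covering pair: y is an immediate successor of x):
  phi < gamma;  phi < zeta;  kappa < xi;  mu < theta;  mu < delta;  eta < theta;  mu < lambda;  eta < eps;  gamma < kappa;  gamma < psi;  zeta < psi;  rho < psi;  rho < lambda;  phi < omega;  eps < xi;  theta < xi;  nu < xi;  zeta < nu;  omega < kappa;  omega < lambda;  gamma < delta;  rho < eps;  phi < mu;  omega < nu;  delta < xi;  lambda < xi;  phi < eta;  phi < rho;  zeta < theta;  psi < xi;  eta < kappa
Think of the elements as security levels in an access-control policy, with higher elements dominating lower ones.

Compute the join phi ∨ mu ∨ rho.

lambda

Common upper bounds of {phi, mu, rho}: lambda, xi.
The least among these is lambda.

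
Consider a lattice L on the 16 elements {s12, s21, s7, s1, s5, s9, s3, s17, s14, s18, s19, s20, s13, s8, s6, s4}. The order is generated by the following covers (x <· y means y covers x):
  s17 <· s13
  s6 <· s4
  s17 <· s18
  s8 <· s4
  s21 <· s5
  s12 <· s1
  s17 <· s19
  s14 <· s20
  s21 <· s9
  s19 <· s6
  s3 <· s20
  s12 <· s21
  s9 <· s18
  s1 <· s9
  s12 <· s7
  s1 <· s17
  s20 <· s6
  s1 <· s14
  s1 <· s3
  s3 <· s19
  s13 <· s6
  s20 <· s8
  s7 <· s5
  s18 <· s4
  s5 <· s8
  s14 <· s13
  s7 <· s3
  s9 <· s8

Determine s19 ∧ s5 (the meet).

s7

Common lower bounds of {s19, s5}: s12, s7.
The greatest among these is s7.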